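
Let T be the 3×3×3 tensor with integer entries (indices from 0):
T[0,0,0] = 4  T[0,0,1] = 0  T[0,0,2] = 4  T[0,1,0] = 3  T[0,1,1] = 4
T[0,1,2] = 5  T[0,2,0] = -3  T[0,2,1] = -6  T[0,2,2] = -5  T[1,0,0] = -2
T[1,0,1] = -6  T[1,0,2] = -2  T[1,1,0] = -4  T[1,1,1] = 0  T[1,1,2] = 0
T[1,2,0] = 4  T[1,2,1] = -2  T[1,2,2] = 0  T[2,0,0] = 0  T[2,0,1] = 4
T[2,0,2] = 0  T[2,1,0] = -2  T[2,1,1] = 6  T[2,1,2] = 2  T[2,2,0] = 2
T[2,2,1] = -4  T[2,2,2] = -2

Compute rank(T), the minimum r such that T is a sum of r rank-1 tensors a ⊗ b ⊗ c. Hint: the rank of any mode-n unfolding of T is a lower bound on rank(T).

3

Lower bound: the mode-2 unfolding of T (rows indexed by j, columns by (i,k) = (0,0), (0,1), (0,2), (1,0), (1,1), (1,2), (2,0), (2,1), (2,2)) is [[4, 0, 4, -2, -6, -2, 0, 4, 0], [3, 4, 5, -4, 0, 0, -2, 6, 2], [-3, -6, -5, 4, -2, 0, 2, -4, -2]].
There the 3×3 minor on rows j ∈ {0, 1, 2}, columns (i,k) ∈ {(0,0), (0,1), (0,2)} is det [[4, 0, 4], [3, 4, 5], [-3, -6, -5]] = 16 ≠ 0, so this unfolding has rank ≥ 3; CP rank is at least every unfolding rank, so rank(T) ≥ 3. (Unfolding ranks only ever bound the CP rank from below — rank(T) can be strictly larger than all of them — so the matching upper bound has to come from an explicit 3-term decomposition.)
Upper bound: T is a sum of 3 rank-1 terms, T = [1, 1, -1] ⊗ [2, 1, 0] ⊗ [0, -2, 0] + [1, 2, 2] ⊗ [0, 1, -1] ⊗ [-1, 2, 1] + [2, -1, 0] ⊗ [1, 1, -1] ⊗ [2, 2, 2] (one valid choice — decompositions are not unique — normalised so each a, b is primitive with positive first nonzero entry; check it by expanding all entries), so rank(T) ≤ 3.
These bounds meet, so rank(T) = 3.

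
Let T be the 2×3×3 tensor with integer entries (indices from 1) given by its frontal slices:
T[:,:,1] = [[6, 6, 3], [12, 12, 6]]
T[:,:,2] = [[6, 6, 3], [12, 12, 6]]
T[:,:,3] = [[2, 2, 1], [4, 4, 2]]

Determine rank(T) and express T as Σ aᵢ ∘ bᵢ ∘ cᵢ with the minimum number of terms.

rank(T) = 1

Lower bound: T ≠ 0 (e.g. T[1,1,1] = 6), so rank(T) ≥ 1.
Upper bound: if T = a ∘ b ∘ c then every fibre of T is a multiple of the corresponding factor, so read the factors off the fibres through the nonzero entry T[1,1,1] = 6.
The mode-1 fibre T[:,1,1] = [6, 12] gives a = [1, 2] (primitive direction); the mode-2 fibre T[1,:,1] = [6, 6, 3] gives b = [2, 2, 1]; then c[k] = T[1,1,k] / (a[1]·b[1]) = [6, 6, 2] / 2 = [3, 3, 1].
Expanding [1, 2] ∘ [2, 2, 1] ∘ [3, 3, 1] reproduces all 18 entries of T, so T = [1, 2] ∘ [2, 2, 1] ∘ [3, 3, 1] and rank(T) ≤ 1.
These bounds meet, so rank(T) = 1.
Check entry T[2,3,3] = 2: (2)·(1)·(1) = 2.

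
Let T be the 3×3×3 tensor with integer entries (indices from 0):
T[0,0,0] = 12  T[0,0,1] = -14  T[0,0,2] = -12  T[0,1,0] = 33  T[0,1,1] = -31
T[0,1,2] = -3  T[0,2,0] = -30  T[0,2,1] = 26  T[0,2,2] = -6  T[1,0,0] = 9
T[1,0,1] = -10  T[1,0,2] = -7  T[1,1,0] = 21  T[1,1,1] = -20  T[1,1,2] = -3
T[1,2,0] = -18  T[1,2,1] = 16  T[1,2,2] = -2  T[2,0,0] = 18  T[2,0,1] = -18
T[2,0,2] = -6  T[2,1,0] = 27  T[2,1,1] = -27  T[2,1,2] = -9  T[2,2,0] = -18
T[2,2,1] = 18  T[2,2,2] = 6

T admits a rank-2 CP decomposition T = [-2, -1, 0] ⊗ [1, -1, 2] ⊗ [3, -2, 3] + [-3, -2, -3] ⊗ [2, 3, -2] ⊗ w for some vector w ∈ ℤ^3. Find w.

w = [-3, 3, 1]

Subtract the known terms from T to get the rank-1 residual R = [-3, -2, -3] ⊗ [2, 3, -2] ⊗ w, so R[i,j,k] = a[i]·b[j]·w[k]. Pick indices with nonzero a[0]·b[0] = (-3)·(2) = -6. Only the fibre through (0,0,·) is needed: R[0,0,:] = T[0,0,:] − Σₗ aₗ[0]bₗ[0]cₗ = [12, -14, -12] − (-2)·(1)·[3, -2, 3] = [18, -18, -6]. Then w[k] = R[0,0,k] / -6 for each k, giving w = [18, -18, -6] / -6 = [-3, 3, 1].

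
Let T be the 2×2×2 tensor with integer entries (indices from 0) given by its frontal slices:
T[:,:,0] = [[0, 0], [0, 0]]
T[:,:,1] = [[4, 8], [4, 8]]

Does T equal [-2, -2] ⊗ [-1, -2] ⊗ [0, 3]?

Reconstruct entry (0,0,1) from the claimed factors: Σₗ aₗ[0]bₗ[0]cₗ[1] = (-2)·(-1)·(3) = 6, but T[0,0,1] = 4. The claim is false.

No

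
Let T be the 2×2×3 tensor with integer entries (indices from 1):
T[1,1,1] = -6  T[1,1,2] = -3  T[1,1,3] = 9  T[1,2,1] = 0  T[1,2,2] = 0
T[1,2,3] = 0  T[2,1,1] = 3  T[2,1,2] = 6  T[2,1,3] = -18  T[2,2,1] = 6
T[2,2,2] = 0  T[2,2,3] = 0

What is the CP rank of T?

Lower bound: the mode-1 unfolding of T (rows indexed by i, columns by (j,k) = (1,1), (1,2), (1,3), (2,1), (2,2), (2,3)) is [[-6, -3, 9, 0, 0, 0], [3, 6, -18, 6, 0, 0]].
There the 2×2 minor on rows i ∈ {1, 2}, columns (j,k) ∈ {(1,1), (1,2)} is det [[-6, -3], [3, 6]] = -27 ≠ 0, so this unfolding has rank ≥ 2; CP rank is at least every unfolding rank, so rank(T) ≥ 2. (Unfolding ranks only ever bound the CP rank from below — rank(T) can be strictly larger than all of them — so the matching upper bound has to come from an explicit 2-term decomposition.)
Upper bound — finding two terms. Write S_k = T[:,:,k] for the frontal slices: S₁ = [[-6, 0], [3, 6]], S₂ = [[-3, 0], [6, 0]], S₃ = [[9, 0], [-18, 0]].
If T = a₁ ⊗ b₁ ⊗ c₁ + a₂ ⊗ b₂ ⊗ c₂ then each S_k = c₁[k]·a₁b₁ᵀ + c₂[k]·a₂b₂ᵀ. S₁ and S₂ are linearly independent, so a₁b₁ᵀ and a₂b₂ᵀ must span the same plane of matrices: they are the rank-1 matrices of the form x·S₁ + y·S₂.
det(x·S₁ + y·S₂) is −36·x² − 18·xy = (-18)·(2·x + y)(x), vanishing at (x:y) = (1:-2) and (0:1).
M₁ = S₁ − 2·S₂ = [[0, 0], [-9, 6]] = (-3)·[0, 1][3, -2]ᵀ and M₂ = S₂ = [[-3, 0], [6, 0]] = (-3)·[1, -2][1, 0]ᵀ, so take a₁ = [0, 1], b₁ = [3, -2], a₂ = [1, -2], b₂ = [1, 0].
Each slice is an integer combination of E₁ = a₁b₁ᵀ and E₂ = a₂b₂ᵀ: S₁ = −3·E₁ − 6·E₂, S₂ = −3·E₂, S₃ = 9·E₂; reading off coefficients, c₁ = [-3, 0, 0] and c₂ = [-6, -3, 9].
Hence T = [0, 1] ⊗ [3, -2] ⊗ [-3, 0, 0] + [1, -2] ⊗ [1, 0] ⊗ [-6, -3, 9], so rank(T) ≤ 2.
These bounds meet, so rank(T) = 2.

2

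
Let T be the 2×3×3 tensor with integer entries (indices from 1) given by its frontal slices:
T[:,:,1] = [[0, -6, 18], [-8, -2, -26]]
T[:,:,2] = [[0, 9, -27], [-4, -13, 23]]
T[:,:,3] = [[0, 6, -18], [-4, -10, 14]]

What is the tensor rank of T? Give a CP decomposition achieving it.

Lower bound: the mode-3 unfolding of T (rows indexed by k, columns by (i,j) = (1,1), (1,2), (1,3), (2,1), (2,2), (2,3)) is [[0, -6, 18, -8, -2, -26], [0, 9, -27, -4, -13, 23], [0, 6, -18, -4, -10, 14]].
There the 2×2 minor on rows k ∈ {1, 2}, columns (i,j) ∈ {(1,2), (2,1)} is det [[-6, -8], [9, -4]] = 96 ≠ 0, so this unfolding has rank ≥ 2; CP rank is at least every unfolding rank, so rank(T) ≥ 2. (This is only a lower bound: in general the CP rank may exceed every unfolding rank, so we still need to exhibit 2 rank-1 terms summing to T.)
Upper bound — finding two terms. Write S_k = T[:,:,k] for the frontal slices: S₁ = [[0, -6, 18], [-8, -2, -26]], S₂ = [[0, 9, -27], [-4, -13, 23]], S₃ = [[0, 6, -18], [-4, -10, 14]].
If T = a₁ ⊗ b₁ ⊗ c₁ + a₂ ⊗ b₂ ⊗ c₂ then each S_k = c₁[k]·a₁b₁ᵀ + c₂[k]·a₂b₂ᵀ. S₁ and S₂ are linearly independent, so a₁b₁ᵀ and a₂b₂ᵀ must span the same plane of matrices: they are the rank-1 matrices of the form x·S₁ + y·S₂.
The 2×2 minor of x·S₁ + y·S₂ on rows {1,2}, columns {1,2} is −48·x² + 48·xy + 36·y² = (-12)·(2·x − 3·y)(2·x + y), vanishing at (x:y) = (3:2) and (1:-2).
M₁ = 3·S₁ + 2·S₂ = [[0, 0, 0], [-32, -32, -32]] = (-32)·[0, 1][1, 1, 1]ᵀ and M₂ = S₁ − 2·S₂ = [[0, -24, 72], [0, 24, -72]] = (-24)·[1, -1][0, 1, -3]ᵀ, so take a₁ = [0, 1], b₁ = [1, 1, 1], a₂ = [1, -1], b₂ = [0, 1, -3].
Each slice is an integer combination of E₁ = a₁b₁ᵀ and E₂ = a₂b₂ᵀ: S₁ = −8·E₁ − 6·E₂, S₂ = −4·E₁ + 9·E₂, S₃ = −4·E₁ + 6·E₂; reading off coefficients, c₁ = [-8, -4, -4] and c₂ = [-6, 9, 6].
Hence T = [0, 1] ⊗ [1, 1, 1] ⊗ [-8, -4, -4] + [1, -1] ⊗ [0, 1, -3] ⊗ [-6, 9, 6], so rank(T) ≤ 2.
These bounds meet, so rank(T) = 2.

rank(T) = 2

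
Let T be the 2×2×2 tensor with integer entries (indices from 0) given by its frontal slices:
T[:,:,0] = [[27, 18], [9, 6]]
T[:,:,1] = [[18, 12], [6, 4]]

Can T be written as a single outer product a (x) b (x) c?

Yes

If T = a (x) b (x) c then every fibre of T is a multiple of the corresponding factor, so read the factors off the fibres through the nonzero entry T[0,0,0] = 27.
The mode-1 fibre T[:,0,0] = [27, 9] gives a = (3, 1) (primitive direction); the mode-2 fibre T[0,:,0] = [27, 18] gives b = (3, 2); then c[k] = T[0,0,k] / (a[0]·b[0]) = [27, 18] / 9 = (3, 2).
Expanding (3, 1) (x) (3, 2) (x) (3, 2) reproduces all 8 entries of T, so T = (3, 1) (x) (3, 2) (x) (3, 2) and rank(T) ≤ 1.
Equivalently every frontal slice T[:,:,k] is c[k] times the rank-1 matrix (3, 1) (x) (3, 2). So T has rank 1 (it is nonzero).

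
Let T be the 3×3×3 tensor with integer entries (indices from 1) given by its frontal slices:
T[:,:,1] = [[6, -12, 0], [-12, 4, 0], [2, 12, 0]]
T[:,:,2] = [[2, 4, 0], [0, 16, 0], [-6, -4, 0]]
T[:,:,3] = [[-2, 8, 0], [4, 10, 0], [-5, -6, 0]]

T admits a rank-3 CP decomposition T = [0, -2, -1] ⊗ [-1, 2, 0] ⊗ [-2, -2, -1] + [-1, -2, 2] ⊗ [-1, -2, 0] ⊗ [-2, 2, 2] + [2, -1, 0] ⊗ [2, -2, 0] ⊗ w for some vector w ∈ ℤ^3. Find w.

Subtract the known terms from T to get the rank-1 residual R = [2, -1, 0] ⊗ [2, -2, 0] ⊗ w, so R[i,j,k] = a[i]·b[j]·w[k]. Pick indices with nonzero a[1]·b[1] = (2)·(2) = 4. Only the fibre through (1,1,·) is needed: R[1,1,:] = T[1,1,:] − Σₗ aₗ[1]bₗ[1]cₗ = [6, 2, -2] − (0)·(-1)·[-2, -2, -1] − (-1)·(-1)·[-2, 2, 2] = [8, 0, -4]. Then w[k] = R[1,1,k] / 4 for each k, giving w = [8, 0, -4] / 4 = [2, 0, -1].

w = [2, 0, -1]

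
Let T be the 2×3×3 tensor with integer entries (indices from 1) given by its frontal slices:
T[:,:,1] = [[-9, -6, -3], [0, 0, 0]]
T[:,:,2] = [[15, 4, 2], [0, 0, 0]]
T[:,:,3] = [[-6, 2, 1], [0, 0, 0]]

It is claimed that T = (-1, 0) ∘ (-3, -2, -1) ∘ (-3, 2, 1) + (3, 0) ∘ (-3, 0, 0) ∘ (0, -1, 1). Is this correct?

Yes

Reconstruct entrywise from the claimed factors. For example, T[1,2,3] = 2 and Σₗ aₗ[1]bₗ[2]cₗ[3] = (-1)·(-2)·(1) + (3)·(0)·(1) = 2; checking all 18 entries, every one matches. The claim holds.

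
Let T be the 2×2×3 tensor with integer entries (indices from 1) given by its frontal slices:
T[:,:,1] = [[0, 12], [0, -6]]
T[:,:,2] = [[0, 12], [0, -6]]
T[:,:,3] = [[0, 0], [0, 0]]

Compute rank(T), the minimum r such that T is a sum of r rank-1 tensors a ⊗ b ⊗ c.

Lower bound: T ≠ 0 (e.g. T[1,2,1] = 12), so rank(T) ≥ 1.
Upper bound: if T = a ⊗ b ⊗ c then every fibre of T is a multiple of the corresponding factor, so read the factors off the fibres through the nonzero entry T[1,2,1] = 12.
The mode-1 fibre T[:,2,1] = [12, -6] gives a = (2, -1) (primitive direction); the mode-2 fibre T[1,:,1] = [0, 12] gives b = (0, 1); then c[k] = T[1,2,k] / (a[1]·b[2]) = [12, 12, 0] / 2 = (6, 6, 0).
Expanding (2, -1) ⊗ (0, 1) ⊗ (6, 6, 0) reproduces all 12 entries of T, so T = (2, -1) ⊗ (0, 1) ⊗ (6, 6, 0) and rank(T) ≤ 1.
These bounds meet, so rank(T) = 1.
Check entry T[2,2,1] = -6: (-1)·(1)·(6) = -6.

1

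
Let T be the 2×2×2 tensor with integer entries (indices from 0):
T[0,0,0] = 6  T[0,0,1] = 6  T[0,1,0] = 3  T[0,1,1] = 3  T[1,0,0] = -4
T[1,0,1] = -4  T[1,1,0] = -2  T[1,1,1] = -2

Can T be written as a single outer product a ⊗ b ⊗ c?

If T = a ⊗ b ⊗ c then every fibre of T is a multiple of the corresponding factor, so read the factors off the fibres through the nonzero entry T[0,0,0] = 6.
The mode-1 fibre T[:,0,0] = [6, -4] gives a = [3, -2] (primitive direction); the mode-2 fibre T[0,:,0] = [6, 3] gives b = [2, 1]; then c[k] = T[0,0,k] / (a[0]·b[0]) = [6, 6] / 6 = [1, 1].
Expanding [3, -2] ⊗ [2, 1] ⊗ [1, 1] reproduces all 8 entries of T, so T = [3, -2] ⊗ [2, 1] ⊗ [1, 1] and rank(T) ≤ 1.
Equivalently every frontal slice T[:,:,k] is c[k] times the rank-1 matrix [3, -2] ⊗ [2, 1]. So T has rank 1 (it is nonzero).

Yes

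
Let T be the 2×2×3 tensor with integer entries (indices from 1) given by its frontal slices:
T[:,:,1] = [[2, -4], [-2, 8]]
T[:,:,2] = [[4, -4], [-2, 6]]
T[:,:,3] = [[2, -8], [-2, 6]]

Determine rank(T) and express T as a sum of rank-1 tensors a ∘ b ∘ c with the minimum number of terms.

rank(T) = 3

Lower bound: the mode-3 unfolding of T (rows indexed by k, columns by (i,j) = (1,1), (1,2), (2,1), (2,2)) is [[2, -4, -2, 8], [4, -4, -2, 6], [2, -8, -2, 6]].
There the 3×3 minor on rows k ∈ {1, 2, 3}, columns (i,j) ∈ {(1,1), (1,2), (2,1)} is det [[2, -4, -2], [4, -4, -2], [2, -8, -2]] = 16 ≠ 0, so this unfolding has rank ≥ 3; CP rank is at least every unfolding rank, so rank(T) ≥ 3. (This is only a lower bound: in general the CP rank may exceed every unfolding rank, so we still need to exhibit 3 rank-1 terms summing to T.)
Upper bound: T is a sum of 3 rank-1 terms, T = [1, 0] ∘ [1, 2] ∘ [-2, 0, -2] + [2, -1] ∘ [1, -2] ∘ [2, 2, 2] + [2, 1] ∘ [0, 1] ∘ [4, 2, 2] (written with every a and b primitive with positive leading entry and the scale carried by c; CP decompositions are not unique, and this one is verified by expanding entrywise), so rank(T) ≤ 3.
These bounds meet, so rank(T) = 3.
Check entry T[1,1,1] = 2: (1)·(1)·(-2) + (2)·(1)·(2) + (2)·(0)·(4) = 2.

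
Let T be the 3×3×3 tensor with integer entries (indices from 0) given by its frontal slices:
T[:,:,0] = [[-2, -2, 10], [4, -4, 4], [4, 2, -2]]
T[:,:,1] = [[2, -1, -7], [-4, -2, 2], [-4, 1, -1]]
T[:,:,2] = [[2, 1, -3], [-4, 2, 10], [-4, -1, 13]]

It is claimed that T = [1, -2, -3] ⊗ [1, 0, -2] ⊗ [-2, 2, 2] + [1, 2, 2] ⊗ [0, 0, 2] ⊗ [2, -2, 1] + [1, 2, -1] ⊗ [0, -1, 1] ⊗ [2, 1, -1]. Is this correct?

Reconstruct entry (2,0,0) from the claimed factors: Σₗ aₗ[2]bₗ[0]cₗ[0] = (-3)·(1)·(-2) + (2)·(0)·(2) + (-1)·(0)·(2) = 6, but T[2,0,0] = 4. The claim is false.

No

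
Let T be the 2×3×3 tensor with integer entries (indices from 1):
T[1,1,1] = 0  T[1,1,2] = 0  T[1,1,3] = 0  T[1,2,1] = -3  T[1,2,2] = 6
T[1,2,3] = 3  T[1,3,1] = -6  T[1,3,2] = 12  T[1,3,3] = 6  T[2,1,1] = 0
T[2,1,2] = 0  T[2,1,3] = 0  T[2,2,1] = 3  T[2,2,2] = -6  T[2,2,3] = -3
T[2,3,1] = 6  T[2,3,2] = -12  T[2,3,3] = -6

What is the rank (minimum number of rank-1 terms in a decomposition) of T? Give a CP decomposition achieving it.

rank(T) = 1

Lower bound: T ≠ 0 (e.g. T[1,2,1] = -3), so rank(T) ≥ 1.
Upper bound: if T = a ⊗ b ⊗ c then every fibre of T is a multiple of the corresponding factor, so read the factors off the fibres through the nonzero entry T[1,2,1] = -3.
The mode-1 fibre T[:,2,1] = [-3, 3] gives a = (1, -1) (primitive direction); the mode-2 fibre T[1,:,1] = [0, -3, -6] gives b = (0, 1, 2); then c[k] = T[1,2,k] / (a[1]·b[2]) = [-3, 6, 3] / 1 = (-3, 6, 3).
Expanding (1, -1) ⊗ (0, 1, 2) ⊗ (-3, 6, 3) reproduces all 18 entries of T, so T = (1, -1) ⊗ (0, 1, 2) ⊗ (-3, 6, 3) and rank(T) ≤ 1.
These bounds meet, so rank(T) = 1.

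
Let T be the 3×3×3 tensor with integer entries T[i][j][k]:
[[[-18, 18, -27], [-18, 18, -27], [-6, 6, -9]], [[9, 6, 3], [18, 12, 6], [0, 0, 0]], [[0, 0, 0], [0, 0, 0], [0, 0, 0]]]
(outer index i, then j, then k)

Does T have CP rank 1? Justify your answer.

The mode-1 unfolding of T (rows indexed by i, columns by (j,k) = (0,0), (0,1), (0,2), (1,0), (1,1), (1,2), (2,0), (2,1), (2,2)) is [[-18, 18, -27, -18, 18, -27, -6, 6, -9], [9, 6, 3, 18, 12, 6, 0, 0, 0], [0, 0, 0, 0, 0, 0, 0, 0, 0]].
There the 2×2 minor on rows i ∈ {0, 1}, columns (j,k) ∈ {(0,0), (0,1)} is det [[-18, 18], [9, 6]] = -270 ≠ 0, so this unfolding has rank ≥ 2; CP rank is at least every unfolding rank, so rank(T) ≥ 2.
In particular rank(T) ≥ 2 > 1, so T is not rank-1.

No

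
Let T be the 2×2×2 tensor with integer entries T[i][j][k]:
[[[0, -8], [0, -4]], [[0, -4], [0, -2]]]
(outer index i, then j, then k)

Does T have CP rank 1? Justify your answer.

The mode-1 fibre T[:,0,1] = [-8, -4] gives a = (2, 1) (primitive direction); the mode-2 fibre T[0,:,1] = [-8, -4] gives b = (2, 1); then c[k] = T[0,0,k] / (a[0]·b[0]) = [0, -8] / 4 = (0, -2).
Expanding (2, 1) (x) (2, 1) (x) (0, -2) reproduces all 8 entries of T, so T = (2, 1) (x) (2, 1) (x) (0, -2) and rank(T) ≤ 1.
Equivalently every frontal slice T[:,:,k] is c[k] times the rank-1 matrix (2, 1) (x) (2, 1). So T has rank 1 (it is nonzero).

Yes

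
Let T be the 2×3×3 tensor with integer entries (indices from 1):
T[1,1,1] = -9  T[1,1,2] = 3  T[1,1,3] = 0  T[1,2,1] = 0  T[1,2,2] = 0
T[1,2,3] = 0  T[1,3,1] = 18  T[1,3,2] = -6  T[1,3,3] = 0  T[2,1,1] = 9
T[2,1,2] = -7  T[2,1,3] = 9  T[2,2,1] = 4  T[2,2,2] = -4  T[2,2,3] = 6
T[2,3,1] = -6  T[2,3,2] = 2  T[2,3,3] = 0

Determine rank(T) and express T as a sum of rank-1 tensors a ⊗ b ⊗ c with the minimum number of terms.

Lower bound: the mode-1 unfolding of T (rows indexed by i, columns by (j,k) = (1,1), (1,2), (1,3), (2,1), (2,2), (2,3), (3,1), (3,2), (3,3)) is [[-9, 3, 0, 0, 0, 0, 18, -6, 0], [9, -7, 9, 4, -4, 6, -6, 2, 0]].
There the 2×2 minor on rows i ∈ {1, 2}, columns (j,k) ∈ {(1,1), (1,2)} is det [[-9, 3], [9, -7]] = 36 ≠ 0, so this unfolding has rank ≥ 2; CP rank is at least every unfolding rank, so rank(T) ≥ 2. (This is only a lower bound: in general the CP rank may exceed every unfolding rank, so we still need to exhibit 2 rank-1 terms summing to T.)
Upper bound — finding two terms. Write S_k = T[:,:,k] for the frontal slices: S₁ = [[-9, 0, 18], [9, 4, -6]], S₂ = [[3, 0, -6], [-7, -4, 2]], S₃ = [[0, 0, 0], [9, 6, 0]].
If T = a₁ ⊗ b₁ ⊗ c₁ + a₂ ⊗ b₂ ⊗ c₂ then each S_k = c₁[k]·a₁b₁ᵀ + c₂[k]·a₂b₂ᵀ. S₁ and S₂ are linearly independent, so a₁b₁ᵀ and a₂b₂ᵀ must span the same plane of matrices: they are the rank-1 matrices of the form x·S₁ + y·S₂.
The 2×2 minor of x·S₁ + y·S₂ on rows {1,2}, columns {1,2} is −36·x² + 48·xy − 12·y² = (-12)·(3·x − y)(x − y), vanishing at (x:y) = (1:3) and (1:1).
M₁ = S₁ + 3·S₂ = [[0, 0, 0], [-12, -8, 0]] = (-4)·[0, 1][3, 2, 0]ᵀ and M₂ = S₁ + S₂ = [[-6, 0, 12], [2, 0, -4]] = (-2)·[3, -1][1, 0, -2]ᵀ, so take a₁ = [0, 1], b₁ = [3, 2, 0], a₂ = [3, -1], b₂ = [1, 0, -2].
Each slice is an integer combination of E₁ = a₁b₁ᵀ and E₂ = a₂b₂ᵀ: S₁ = 2·E₁ − 3·E₂, S₂ = −2·E₁ + E₂, S₃ = 3·E₁; reading off coefficients, c₁ = [2, -2, 3] and c₂ = [-3, 1, 0].
Hence T = [0, 1] ⊗ [3, 2, 0] ⊗ [2, -2, 3] + [3, -1] ⊗ [1, 0, -2] ⊗ [-3, 1, 0], so rank(T) ≤ 2.
These bounds meet, so rank(T) = 2.
Check entry T[2,1,1] = 9: (1)·(3)·(2) + (-1)·(1)·(-3) = 9.

rank(T) = 2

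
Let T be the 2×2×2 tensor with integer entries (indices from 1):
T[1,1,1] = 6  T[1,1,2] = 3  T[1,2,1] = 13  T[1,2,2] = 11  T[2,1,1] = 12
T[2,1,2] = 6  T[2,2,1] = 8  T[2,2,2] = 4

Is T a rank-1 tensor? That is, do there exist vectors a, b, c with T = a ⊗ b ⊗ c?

The mode-3 unfolding of T (rows indexed by k, columns by (i,j) = (1,1), (1,2), (2,1), (2,2)) is [[6, 13, 12, 8], [3, 11, 6, 4]].
There the 2×2 minor on rows k ∈ {1, 2}, columns (i,j) ∈ {(1,1), (1,2)} is det [[6, 13], [3, 11]] = 27 ≠ 0, so this unfolding has rank ≥ 2; CP rank is at least every unfolding rank, so rank(T) ≥ 2.
In particular rank(T) ≥ 2 > 1, so T is not rank-1.

No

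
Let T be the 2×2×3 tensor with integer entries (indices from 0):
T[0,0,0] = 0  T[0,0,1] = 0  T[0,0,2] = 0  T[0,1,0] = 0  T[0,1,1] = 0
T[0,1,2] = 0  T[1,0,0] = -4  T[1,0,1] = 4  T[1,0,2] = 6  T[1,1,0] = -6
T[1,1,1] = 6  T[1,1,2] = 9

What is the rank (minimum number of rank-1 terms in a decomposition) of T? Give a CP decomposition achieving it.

rank(T) = 1

Lower bound: T ≠ 0 (e.g. T[1,0,0] = -4), so rank(T) ≥ 1.
Upper bound: if T = a (x) b (x) c then every fibre of T is a multiple of the corresponding factor, so read the factors off the fibres through the nonzero entry T[1,0,0] = -4.
The mode-1 fibre T[:,0,0] = [0, -4] gives a = [0, 1] (primitive direction); the mode-2 fibre T[1,:,0] = [-4, -6] gives b = [2, 3]; then c[k] = T[1,0,k] / (a[1]·b[0]) = [-4, 4, 6] / 2 = [-2, 2, 3].
Expanding [0, 1] (x) [2, 3] (x) [-2, 2, 3] reproduces all 12 entries of T, so T = [0, 1] (x) [2, 3] (x) [-2, 2, 3] and rank(T) ≤ 1.
These bounds meet, so rank(T) = 1.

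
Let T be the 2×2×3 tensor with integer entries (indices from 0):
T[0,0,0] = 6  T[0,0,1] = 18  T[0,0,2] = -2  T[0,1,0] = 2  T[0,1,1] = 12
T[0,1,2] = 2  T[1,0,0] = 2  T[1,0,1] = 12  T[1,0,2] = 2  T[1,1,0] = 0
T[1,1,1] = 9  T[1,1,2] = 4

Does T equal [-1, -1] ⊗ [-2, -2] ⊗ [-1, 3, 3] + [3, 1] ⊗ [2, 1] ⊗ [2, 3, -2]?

Reconstruct entry (0,0,0) from the claimed factors: Σₗ aₗ[0]bₗ[0]cₗ[0] = (-1)·(-2)·(-1) + (3)·(2)·(2) = 10, but T[0,0,0] = 6. The claim is false.

No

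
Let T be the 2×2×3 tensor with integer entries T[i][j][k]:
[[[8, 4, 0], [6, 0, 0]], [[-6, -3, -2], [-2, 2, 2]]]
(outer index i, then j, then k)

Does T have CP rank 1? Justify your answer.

The mode-3 unfolding of T (rows indexed by k, columns by (i,j) = (0,0), (0,1), (1,0), (1,1)) is [[8, 6, -6, -2], [4, 0, -3, 2], [0, 0, -2, 2]].
There the 3×3 minor on rows k ∈ {0, 1, 2}, columns (i,j) ∈ {(0,0), (0,1), (1,0)} is det [[8, 6, -6], [4, 0, -3], [0, 0, -2]] = 48 ≠ 0, so this unfolding has rank ≥ 3; CP rank is at least every unfolding rank, so rank(T) ≥ 3.
In particular rank(T) ≥ 3 > 1, so T is not rank-1.

No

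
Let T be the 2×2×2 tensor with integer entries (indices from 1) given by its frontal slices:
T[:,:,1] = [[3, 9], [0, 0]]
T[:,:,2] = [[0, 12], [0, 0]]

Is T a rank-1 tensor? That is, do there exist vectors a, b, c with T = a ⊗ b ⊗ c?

No

The mode-2 unfolding of T (rows indexed by j, columns by (i,k) = (1,1), (1,2), (2,1), (2,2)) is [[3, 0, 0, 0], [9, 12, 0, 0]].
There the 2×2 minor on rows j ∈ {1, 2}, columns (i,k) ∈ {(1,1), (1,2)} is det [[3, 0], [9, 12]] = 36 ≠ 0, so this unfolding has rank ≥ 2; CP rank is at least every unfolding rank, so rank(T) ≥ 2.
In particular rank(T) ≥ 2 > 1, so T is not rank-1.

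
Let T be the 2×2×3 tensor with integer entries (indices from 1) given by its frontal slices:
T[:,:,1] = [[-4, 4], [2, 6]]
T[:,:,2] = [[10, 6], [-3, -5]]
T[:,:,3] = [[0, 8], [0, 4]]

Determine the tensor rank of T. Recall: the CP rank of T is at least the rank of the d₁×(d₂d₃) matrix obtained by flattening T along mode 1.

Lower bound: the mode-3 unfolding of T (rows indexed by k, columns by (i,j) = (1,1), (1,2), (2,1), (2,2)) is [[-4, 4, 2, 6], [10, 6, -3, -5], [0, 8, 0, 4]].
There the 3×3 minor on rows k ∈ {1, 2, 3}, columns (i,j) ∈ {(1,1), (1,2), (2,1)} is det [[-4, 4, 2], [10, 6, -3], [0, 8, 0]] = 64 ≠ 0, so this unfolding has rank ≥ 3; CP rank is at least every unfolding rank, so rank(T) ≥ 3. (This is only a lower bound: in general the CP rank may exceed every unfolding rank, so we still need to exhibit 3 rank-1 terms summing to T.)
Upper bound: T is a sum of 3 rank-1 terms, T = (2, -1) ⊗ (1, 1) ⊗ (-2, 4, 0) + (2, 1) ⊗ (1, -1) ⊗ (-2, 1, -2) + (2, 1) ⊗ (1, 1) ⊗ (2, 0, 2) (one valid choice — decompositions are not unique — normalised so each a, b is primitive with positive first nonzero entry; check it by expanding all entries), so rank(T) ≤ 3.
These bounds meet, so rank(T) = 3.

3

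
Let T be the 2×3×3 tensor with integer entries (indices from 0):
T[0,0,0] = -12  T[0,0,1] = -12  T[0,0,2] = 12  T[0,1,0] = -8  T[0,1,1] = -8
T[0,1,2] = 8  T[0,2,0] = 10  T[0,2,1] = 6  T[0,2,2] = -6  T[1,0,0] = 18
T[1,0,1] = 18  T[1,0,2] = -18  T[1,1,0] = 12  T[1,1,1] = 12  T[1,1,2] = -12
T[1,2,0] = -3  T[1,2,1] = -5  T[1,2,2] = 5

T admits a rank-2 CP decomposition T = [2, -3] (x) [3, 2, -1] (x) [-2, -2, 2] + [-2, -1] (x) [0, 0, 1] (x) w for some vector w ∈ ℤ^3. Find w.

Subtract the known terms from T to get the rank-1 residual R = [-2, -1] (x) [0, 0, 1] (x) w, so R[i,j,k] = a[i]·b[j]·w[k]. Pick indices with nonzero a[0]·b[2] = (-2)·(1) = -2. Only the fibre through (0,2,·) is needed: R[0,2,:] = T[0,2,:] − Σₗ aₗ[0]bₗ[2]cₗ = [10, 6, -6] − (2)·(-1)·[-2, -2, 2] = [6, 2, -2]. Then w[k] = R[0,2,k] / -2 for each k, giving w = [6, 2, -2] / -2 = [-3, -1, 1].

w = [-3, -1, 1]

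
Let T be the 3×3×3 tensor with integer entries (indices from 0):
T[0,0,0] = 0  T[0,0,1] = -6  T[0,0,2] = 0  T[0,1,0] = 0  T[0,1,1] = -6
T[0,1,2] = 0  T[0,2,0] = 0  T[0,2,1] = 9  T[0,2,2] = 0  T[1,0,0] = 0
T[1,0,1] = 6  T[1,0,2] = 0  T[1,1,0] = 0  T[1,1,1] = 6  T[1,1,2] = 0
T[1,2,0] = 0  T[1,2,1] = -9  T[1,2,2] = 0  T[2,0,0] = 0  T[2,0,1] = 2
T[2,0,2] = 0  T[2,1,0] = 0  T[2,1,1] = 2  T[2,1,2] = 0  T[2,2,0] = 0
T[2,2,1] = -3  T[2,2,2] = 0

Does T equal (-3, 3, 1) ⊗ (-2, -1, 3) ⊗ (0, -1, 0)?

Reconstruct entry (0,1,1) from the claimed factors: Σₗ aₗ[0]bₗ[1]cₗ[1] = (-3)·(-1)·(-1) = -3, but T[0,1,1] = -6. The claim is false.

No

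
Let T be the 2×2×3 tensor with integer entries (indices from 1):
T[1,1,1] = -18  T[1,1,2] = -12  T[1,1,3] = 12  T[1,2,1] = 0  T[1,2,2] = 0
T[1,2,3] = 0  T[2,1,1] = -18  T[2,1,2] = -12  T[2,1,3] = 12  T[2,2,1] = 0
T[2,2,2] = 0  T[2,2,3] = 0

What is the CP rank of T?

Lower bound: T ≠ 0 (e.g. T[1,1,1] = -18), so rank(T) ≥ 1.
Upper bound: the mode-1 fibre T[:,1,1] = [-18, -18] gives a = [1, 1] (primitive direction); the mode-2 fibre T[1,:,1] = [-18, 0] gives b = [1, 0]; then c[k] = T[1,1,k] / (a[1]·b[1]) = [-18, -12, 12] / 1 = [-18, -12, 12].
Expanding [1, 1] ⊗ [1, 0] ⊗ [-18, -12, 12] reproduces all 12 entries of T, so T = [1, 1] ⊗ [1, 0] ⊗ [-18, -12, 12] and rank(T) ≤ 1.
These bounds meet, so rank(T) = 1.

1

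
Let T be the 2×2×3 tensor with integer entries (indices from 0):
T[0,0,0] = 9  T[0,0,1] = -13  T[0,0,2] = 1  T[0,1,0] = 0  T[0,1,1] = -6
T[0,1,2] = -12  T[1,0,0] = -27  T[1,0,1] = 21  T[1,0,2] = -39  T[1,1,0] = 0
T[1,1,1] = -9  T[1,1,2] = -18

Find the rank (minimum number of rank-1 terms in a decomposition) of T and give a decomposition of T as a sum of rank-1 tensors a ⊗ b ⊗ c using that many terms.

rank(T) = 2

Lower bound: the mode-2 unfolding of T (rows indexed by j, columns by (i,k) = (0,0), (0,1), (0,2), (1,0), (1,1), (1,2)) is [[9, -13, 1, -27, 21, -39], [0, -6, -12, 0, -9, -18]].
There the 2×2 minor on rows j ∈ {0, 1}, columns (i,k) ∈ {(0,0), (0,1)} is det [[9, -13], [0, -6]] = -54 ≠ 0, so this unfolding has rank ≥ 2; CP rank is at least every unfolding rank, so rank(T) ≥ 2. (Unfolding ranks only ever bound the CP rank from below — rank(T) can be strictly larger than all of them — so the matching upper bound has to come from an explicit 2-term decomposition.)
Upper bound — finding two terms. Write S_k = T[:,:,k] for the frontal slices: S₀ = [[9, 0], [-27, 0]], S₁ = [[-13, -6], [21, -9]], S₂ = [[1, -12], [-39, -18]].
If T = a₁ ⊗ b₁ ⊗ c₁ + a₂ ⊗ b₂ ⊗ c₂ then each S_k = c₁[k]·a₁b₁ᵀ + c₂[k]·a₂b₂ᵀ. S₀ and S₁ are linearly independent, so a₁b₁ᵀ and a₂b₂ᵀ must span the same plane of matrices: they are the rank-1 matrices of the form x·S₀ + y·S₁.
det(x·S₀ + y·S₁) is −243·xy + 243·y² = (-243)·(x − y)(y), vanishing at (x:y) = (1:1) and (1:0).
M₁ = S₀ + S₁ = [[-4, -6], [-6, -9]] = −[2, 3][2, 3]ᵀ and M₂ = S₀ = [[9, 0], [-27, 0]] = 9·[1, -3][1, 0]ᵀ, so take a₁ = [2, 3], b₁ = [2, 3], a₂ = [1, -3], b₂ = [1, 0].
Each slice is an integer combination of E₁ = a₁b₁ᵀ and E₂ = a₂b₂ᵀ: S₀ = 9·E₂, S₁ = −E₁ − 9·E₂, S₂ = −2·E₁ + 9·E₂; reading off coefficients, c₁ = [0, -1, -2] and c₂ = [9, -9, 9].
Hence T = [2, 3] ⊗ [2, 3] ⊗ [0, -1, -2] + [1, -3] ⊗ [1, 0] ⊗ [9, -9, 9], so rank(T) ≤ 2.
These bounds meet, so rank(T) = 2.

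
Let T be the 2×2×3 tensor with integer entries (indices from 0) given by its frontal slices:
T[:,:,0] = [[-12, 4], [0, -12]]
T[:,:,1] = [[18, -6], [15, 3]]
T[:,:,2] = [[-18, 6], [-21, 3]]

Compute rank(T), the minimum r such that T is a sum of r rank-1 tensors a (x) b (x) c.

2

Lower bound: the mode-1 unfolding of T (rows indexed by i, columns by (j,k) = (0,0), (0,1), (0,2), (1,0), (1,1), (1,2)) is [[-12, 18, -18, 4, -6, 6], [0, 15, -21, -12, 3, 3]].
There the 2×2 minor on rows i ∈ {0, 1}, columns (j,k) ∈ {(0,0), (0,1)} is det [[-12, 18], [0, 15]] = -180 ≠ 0, so this unfolding has rank ≥ 2; CP rank is at least every unfolding rank, so rank(T) ≥ 2. (This is only a lower bound: in general the CP rank may exceed every unfolding rank, so we still need to exhibit 2 rank-1 terms summing to T.)
Upper bound — finding two terms. Write S_k = T[:,:,k] for the frontal slices: S₀ = [[-12, 4], [0, -12]], S₁ = [[18, -6], [15, 3]], S₂ = [[-18, 6], [-21, 3]].
If T = a₁ (x) b₁ (x) c₁ + a₂ (x) b₂ (x) c₂ then each S_k = c₁[k]·a₁b₁ᵀ + c₂[k]·a₂b₂ᵀ. S₀ and S₁ are linearly independent, so a₁b₁ᵀ and a₂b₂ᵀ must span the same plane of matrices: they are the rank-1 matrices of the form x·S₀ + y·S₁.
det(x·S₀ + y·S₁) is 144·x² − 312·xy + 144·y² = 24·(2·x − 3·y)(3·x − 2·y), vanishing at (x:y) = (3:2) and (2:3).
M₁ = 3·S₀ + 2·S₁ = [[0, 0], [30, -30]] = 30·[0, 1][1, -1]ᵀ and M₂ = 2·S₀ + 3·S₁ = [[30, -10], [45, -15]] = 5·[2, 3][3, -1]ᵀ, so take a₁ = [0, 1], b₁ = [1, -1], a₂ = [2, 3], b₂ = [3, -1].
Each slice is an integer combination of E₁ = a₁b₁ᵀ and E₂ = a₂b₂ᵀ: S₀ = 18·E₁ − 2·E₂, S₁ = −12·E₁ + 3·E₂, S₂ = 6·E₁ − 3·E₂; reading off coefficients, c₁ = [18, -12, 6] and c₂ = [-2, 3, -3].
Hence T = [0, 1] (x) [1, -1] (x) [18, -12, 6] + [2, 3] (x) [3, -1] (x) [-2, 3, -3], so rank(T) ≤ 2.
These bounds meet, so rank(T) = 2.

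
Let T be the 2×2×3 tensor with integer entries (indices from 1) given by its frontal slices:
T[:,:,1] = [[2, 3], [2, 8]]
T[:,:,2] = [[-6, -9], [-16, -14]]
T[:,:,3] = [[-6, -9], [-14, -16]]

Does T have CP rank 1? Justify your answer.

The mode-3 unfolding of T (rows indexed by k, columns by (i,j) = (1,1), (1,2), (2,1), (2,2)) is [[2, 3, 2, 8], [-6, -9, -16, -14], [-6, -9, -14, -16]].
There the 2×2 minor on rows k ∈ {1, 2}, columns (i,j) ∈ {(1,1), (2,1)} is det [[2, 2], [-6, -16]] = -20 ≠ 0, so this unfolding has rank ≥ 2; CP rank is at least every unfolding rank, so rank(T) ≥ 2.
In particular rank(T) ≥ 2 > 1, so T is not rank-1.

No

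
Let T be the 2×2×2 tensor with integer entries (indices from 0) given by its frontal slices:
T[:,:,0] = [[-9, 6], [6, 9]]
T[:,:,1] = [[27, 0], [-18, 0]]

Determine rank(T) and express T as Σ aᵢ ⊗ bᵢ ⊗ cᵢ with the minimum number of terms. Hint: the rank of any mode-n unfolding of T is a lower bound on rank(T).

rank(T) = 2

Lower bound: the mode-2 unfolding of T (rows indexed by j, columns by (i,k) = (0,0), (0,1), (1,0), (1,1)) is [[-9, 27, 6, -18], [6, 0, 9, 0]].
There the 2×2 minor on rows j ∈ {0, 1}, columns (i,k) ∈ {(0,0), (0,1)} is det [[-9, 27], [6, 0]] = -162 ≠ 0, so this unfolding has rank ≥ 2; CP rank is at least every unfolding rank, so rank(T) ≥ 2. (This is only a lower bound: in general the CP rank may exceed every unfolding rank, so we still need to exhibit 2 rank-1 terms summing to T.)
Upper bound — finding two terms. Write S_k = T[:,:,k] for the frontal slices: S₀ = [[-9, 6], [6, 9]], S₁ = [[27, 0], [-18, 0]].
If T = a₁ ⊗ b₁ ⊗ c₁ + a₂ ⊗ b₂ ⊗ c₂ then each S_k = c₁[k]·a₁b₁ᵀ + c₂[k]·a₂b₂ᵀ. S₀ and S₁ are linearly independent, so a₁b₁ᵀ and a₂b₂ᵀ must span the same plane of matrices: they are the rank-1 matrices of the form x·S₀ + y·S₁.
det(x·S₀ + y·S₁) is −117·x² + 351·xy = (-117)·(x − 3·y)(x), vanishing at (x:y) = (3:1) and (0:1).
M₁ = 3·S₀ + S₁ = [[0, 18], [0, 27]] = 9·[2, 3][0, 1]ᵀ and M₂ = S₁ = [[27, 0], [-18, 0]] = 9·[3, -2][1, 0]ᵀ, so take a₁ = [2, 3], b₁ = [0, 1], a₂ = [3, -2], b₂ = [1, 0].
Each slice is an integer combination of E₁ = a₁b₁ᵀ and E₂ = a₂b₂ᵀ: S₀ = 3·E₁ − 3·E₂, S₁ = 9·E₂; reading off coefficients, c₁ = [3, 0] and c₂ = [-3, 9].
Hence T = [2, 3] ⊗ [0, 1] ⊗ [3, 0] + [3, -2] ⊗ [1, 0] ⊗ [-3, 9], so rank(T) ≤ 2.
These bounds meet, so rank(T) = 2.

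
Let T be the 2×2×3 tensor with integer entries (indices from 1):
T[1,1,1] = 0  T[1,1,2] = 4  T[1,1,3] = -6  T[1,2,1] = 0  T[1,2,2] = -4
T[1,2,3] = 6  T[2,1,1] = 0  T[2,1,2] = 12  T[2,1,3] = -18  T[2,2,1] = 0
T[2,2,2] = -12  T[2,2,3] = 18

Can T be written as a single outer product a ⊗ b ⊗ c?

If T = a ⊗ b ⊗ c then every fibre of T is a multiple of the corresponding factor, so read the factors off the fibres through the nonzero entry T[1,1,2] = 4.
The mode-1 fibre T[:,1,2] = [4, 12] gives a = (1, 3) (primitive direction); the mode-2 fibre T[1,:,2] = [4, -4] gives b = (1, -1); then c[k] = T[1,1,k] / (a[1]·b[1]) = [0, 4, -6] / 1 = (0, 4, -6).
Expanding (1, 3) ⊗ (1, -1) ⊗ (0, 4, -6) reproduces all 12 entries of T, so T = (1, 3) ⊗ (1, -1) ⊗ (0, 4, -6) and rank(T) ≤ 1.
Equivalently every frontal slice T[:,:,k] is c[k] times the rank-1 matrix (1, 3) ⊗ (1, -1). So T has rank 1 (it is nonzero).

Yes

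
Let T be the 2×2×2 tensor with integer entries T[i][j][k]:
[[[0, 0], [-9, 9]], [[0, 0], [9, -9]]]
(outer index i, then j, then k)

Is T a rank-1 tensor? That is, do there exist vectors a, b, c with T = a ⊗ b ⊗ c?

If T = a ⊗ b ⊗ c then every fibre of T is a multiple of the corresponding factor, so read the factors off the fibres through the nonzero entry T[0,1,0] = -9.
The mode-1 fibre T[:,1,0] = [-9, 9] gives a = [1, -1] (primitive direction); the mode-2 fibre T[0,:,0] = [0, -9] gives b = [0, 1]; then c[k] = T[0,1,k] / (a[0]·b[1]) = [-9, 9] / 1 = [-9, 9].
Expanding [1, -1] ⊗ [0, 1] ⊗ [-9, 9] reproduces all 8 entries of T, so T = [1, -1] ⊗ [0, 1] ⊗ [-9, 9] and rank(T) ≤ 1.
Equivalently every frontal slice T[:,:,k] is c[k] times the rank-1 matrix [1, -1] ⊗ [0, 1]. So T has rank 1 (it is nonzero).

Yes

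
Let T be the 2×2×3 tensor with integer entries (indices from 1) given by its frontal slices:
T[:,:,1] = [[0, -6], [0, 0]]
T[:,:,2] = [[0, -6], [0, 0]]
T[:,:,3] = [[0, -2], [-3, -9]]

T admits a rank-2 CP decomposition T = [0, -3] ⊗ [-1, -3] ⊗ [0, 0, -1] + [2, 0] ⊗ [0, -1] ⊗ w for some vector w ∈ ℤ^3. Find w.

Subtract the known terms from T to get the rank-1 residual R = [2, 0] ⊗ [0, -1] ⊗ w, so R[i,j,k] = a[i]·b[j]·w[k]. Pick indices with nonzero a[1]·b[2] = (2)·(-1) = -2. Only the fibre through (1,2,·) is needed: R[1,2,:] = T[1,2,:] − Σₗ aₗ[1]bₗ[2]cₗ = [-6, -6, -2] − (0)·(-3)·[0, 0, -1] = [-6, -6, -2]. Then w[k] = R[1,2,k] / -2 for each k, giving w = [-6, -6, -2] / -2 = [3, 3, 1].

w = [3, 3, 1]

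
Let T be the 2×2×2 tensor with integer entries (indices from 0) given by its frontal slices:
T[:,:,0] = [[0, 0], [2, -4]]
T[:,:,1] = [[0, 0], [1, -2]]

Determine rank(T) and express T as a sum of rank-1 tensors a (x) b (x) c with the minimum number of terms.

rank(T) = 1

Lower bound: T ≠ 0 (e.g. T[1,0,0] = 2), so rank(T) ≥ 1.
Upper bound: if T = a (x) b (x) c then every fibre of T is a multiple of the corresponding factor, so read the factors off the fibres through the nonzero entry T[1,0,0] = 2.
The mode-1 fibre T[:,0,0] = [0, 2] gives a = [0, 1] (primitive direction); the mode-2 fibre T[1,:,0] = [2, -4] gives b = [1, -2]; then c[k] = T[1,0,k] / (a[1]·b[0]) = [2, 1] / 1 = [2, 1].
Expanding [0, 1] (x) [1, -2] (x) [2, 1] reproduces all 8 entries of T, so T = [0, 1] (x) [1, -2] (x) [2, 1] and rank(T) ≤ 1.
These bounds meet, so rank(T) = 1.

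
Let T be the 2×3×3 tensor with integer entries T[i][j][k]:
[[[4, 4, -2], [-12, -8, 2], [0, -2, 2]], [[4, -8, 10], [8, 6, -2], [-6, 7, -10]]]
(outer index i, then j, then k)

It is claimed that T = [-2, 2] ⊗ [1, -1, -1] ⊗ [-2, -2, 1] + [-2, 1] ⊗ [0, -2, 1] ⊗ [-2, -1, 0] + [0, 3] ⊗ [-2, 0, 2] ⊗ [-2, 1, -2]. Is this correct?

No

Reconstruct entry (1,0,0) from the claimed factors: Σₗ aₗ[1]bₗ[0]cₗ[0] = (2)·(1)·(-2) + (1)·(0)·(-2) + (3)·(-2)·(-2) = 8, but T[1,0,0] = 4. The claim is false.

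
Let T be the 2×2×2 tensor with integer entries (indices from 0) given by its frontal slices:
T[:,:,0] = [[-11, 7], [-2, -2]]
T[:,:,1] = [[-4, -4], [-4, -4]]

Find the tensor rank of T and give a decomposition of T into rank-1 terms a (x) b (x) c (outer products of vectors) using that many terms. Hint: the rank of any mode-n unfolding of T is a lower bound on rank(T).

Lower bound: in the mode-2 unfolding of T (rows indexed by j, columns by (i,k)) the 2×2 minor on rows j ∈ {0, 1}, columns (i,k) ∈ {(0,0), (0,1)} is det [[-11, -4], [7, -4]] = 72 ≠ 0, so that unfolding has rank ≥ 2 and hence rank(T) ≥ 2 (CP rank is at least every unfolding rank, though it can be larger).
Upper bound: with S_k = T[:,:,k], the two rank-1 terms a₁b₁ᵀ, a₂b₂ᵀ are the rank-1 members of the pencil x·S₀ + y·S₁.
det(x·S₀ + y·S₁) is 36·x² + 72·xy = 36·(x + 2·y)(x), vanishing at (x:y) = (2:-1) and (0:1).
M₁ = 2·S₀ − S₁ = [[-18, 18], [0, 0]] = (-18)·[1, 0][1, -1]ᵀ and M₂ = S₁ = [[-4, -4], [-4, -4]] = (-4)·[1, 1][1, 1]ᵀ, so take a₁ = [1, 0], b₁ = [1, -1], a₂ = [1, 1], b₂ = [1, 1].
Each slice is an integer combination of E₁ = a₁b₁ᵀ and E₂ = a₂b₂ᵀ: S₀ = −9·E₁ − 2·E₂, S₁ = −4·E₂; reading off coefficients, c₁ = [-9, 0] and c₂ = [-2, -4].
Hence T = [1, 0] (x) [1, -1] (x) [-9, 0] + [1, 1] (x) [1, 1] (x) [-2, -4], so rank(T) ≤ 2.
These bounds meet, so rank(T) = 2.

rank(T) = 2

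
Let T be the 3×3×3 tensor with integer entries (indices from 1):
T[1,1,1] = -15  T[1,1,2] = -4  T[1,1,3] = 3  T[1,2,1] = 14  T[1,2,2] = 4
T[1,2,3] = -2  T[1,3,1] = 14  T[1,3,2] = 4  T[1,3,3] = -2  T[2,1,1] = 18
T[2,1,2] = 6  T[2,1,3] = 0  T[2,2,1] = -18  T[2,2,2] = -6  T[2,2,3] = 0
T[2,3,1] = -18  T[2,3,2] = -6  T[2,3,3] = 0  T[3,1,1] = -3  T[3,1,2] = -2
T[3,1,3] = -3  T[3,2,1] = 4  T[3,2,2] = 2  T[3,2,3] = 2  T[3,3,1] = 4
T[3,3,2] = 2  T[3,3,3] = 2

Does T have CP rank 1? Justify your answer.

The mode-2 unfolding of T (rows indexed by j, columns by (i,k) = (1,1), (1,2), (1,3), (2,1), (2,2), (2,3), (3,1), (3,2), (3,3)) is [[-15, -4, 3, 18, 6, 0, -3, -2, -3], [14, 4, -2, -18, -6, 0, 4, 2, 2], [14, 4, -2, -18, -6, 0, 4, 2, 2]].
There the 2×2 minor on rows j ∈ {1, 2}, columns (i,k) ∈ {(1,1), (1,2)} is det [[-15, -4], [14, 4]] = -4 ≠ 0, so this unfolding has rank ≥ 2; CP rank is at least every unfolding rank, so rank(T) ≥ 2.
In particular rank(T) ≥ 2 > 1, so T is not rank-1.

No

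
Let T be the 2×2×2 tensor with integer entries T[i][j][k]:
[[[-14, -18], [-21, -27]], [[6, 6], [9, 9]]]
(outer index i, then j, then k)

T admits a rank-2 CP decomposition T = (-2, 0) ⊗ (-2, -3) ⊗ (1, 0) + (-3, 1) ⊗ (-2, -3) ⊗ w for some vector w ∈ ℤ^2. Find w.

Subtract the known terms from T to get the rank-1 residual R = (-3, 1) ⊗ (-2, -3) ⊗ w, so R[i,j,k] = a[i]·b[j]·w[k]. Pick indices with nonzero a[0]·b[0] = (-3)·(-2) = 6. Only the fibre through (0,0,·) is needed: R[0,0,:] = T[0,0,:] − Σₗ aₗ[0]bₗ[0]cₗ = [-14, -18] − (-2)·(-2)·(1, 0) = [-18, -18]. Then w[k] = R[0,0,k] / 6 for each k, giving w = [-18, -18] / 6 = (-3, -3).

w = (-3, -3)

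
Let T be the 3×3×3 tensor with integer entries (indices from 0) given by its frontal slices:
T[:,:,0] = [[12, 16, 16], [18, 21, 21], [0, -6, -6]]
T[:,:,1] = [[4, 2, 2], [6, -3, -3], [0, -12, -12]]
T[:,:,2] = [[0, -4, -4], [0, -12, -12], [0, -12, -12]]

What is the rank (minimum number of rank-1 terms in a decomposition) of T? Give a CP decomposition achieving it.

rank(T) = 2

Lower bound: the mode-1 unfolding of T (rows indexed by i, columns by (j,k) = (0,0), (0,1), (0,2), (1,0), (1,1), (1,2), (2,0), (2,1), (2,2)) is [[12, 4, 0, 16, 2, -4, 16, 2, -4], [18, 6, 0, 21, -3, -12, 21, -3, -12], [0, 0, 0, -6, -12, -12, -6, -12, -12]].
There the 2×2 minor on rows i ∈ {0, 1}, columns (j,k) ∈ {(0,0), (1,0)} is det [[12, 16], [18, 21]] = -36 ≠ 0, so this unfolding has rank ≥ 2; CP rank is at least every unfolding rank, so rank(T) ≥ 2. (This is only a lower bound: in general the CP rank may exceed every unfolding rank, so we still need to exhibit 2 rank-1 terms summing to T.)
Upper bound — finding two terms. Write S_k = T[:,:,k] for the frontal slices: S₀ = [[12, 16, 16], [18, 21, 21], [0, -6, -6]], S₁ = [[4, 2, 2], [6, -3, -3], [0, -12, -12]], S₂ = [[0, -4, -4], [0, -12, -12], [0, -12, -12]].
If T = a₁ (x) b₁ (x) c₁ + a₂ (x) b₂ (x) c₂ then each S_k = c₁[k]·a₁b₁ᵀ + c₂[k]·a₂b₂ᵀ. S₀ and S₁ are linearly independent, so a₁b₁ᵀ and a₂b₂ᵀ must span the same plane of matrices: they are the rank-1 matrices of the form x·S₀ + y·S₁.
The 2×2 minor of x·S₀ + y·S₁ on rows {0,1}, columns {0,1} is −36·x² − 84·xy − 24·y² = (-12)·(x + 2·y)(3·x + y), vanishing at (x:y) = (2:-1) and (1:-3).
M₁ = 2·S₀ − S₁ = [[20, 30, 30], [30, 45, 45], [0, 0, 0]] = 5·[2, 3, 0][2, 3, 3]ᵀ and M₂ = S₀ − 3·S₁ = [[0, 10, 10], [0, 30, 30], [0, 30, 30]] = 10·[1, 3, 3][0, 1, 1]ᵀ, so take a₁ = [2, 3, 0], b₁ = [2, 3, 3], a₂ = [1, 3, 3], b₂ = [0, 1, 1].
Each slice is an integer combination of E₁ = a₁b₁ᵀ and E₂ = a₂b₂ᵀ: S₀ = 3·E₁ − 2·E₂, S₁ = E₁ − 4·E₂, S₂ = −4·E₂; reading off coefficients, c₁ = [3, 1, 0] and c₂ = [-2, -4, -4].
Hence T = [2, 3, 0] (x) [2, 3, 3] (x) [3, 1, 0] + [1, 3, 3] (x) [0, 1, 1] (x) [-2, -4, -4], so rank(T) ≤ 2.
These bounds meet, so rank(T) = 2.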